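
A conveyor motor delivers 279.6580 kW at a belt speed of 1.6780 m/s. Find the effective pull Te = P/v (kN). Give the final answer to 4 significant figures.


Te = P / v = 279.6580 / 1.6780
Te = 166.7 kN


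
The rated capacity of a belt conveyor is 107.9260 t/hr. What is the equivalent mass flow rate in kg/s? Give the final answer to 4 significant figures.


m_dot = 107.9260 * 1000 / 3600
m_dot = 29.98 kg/s


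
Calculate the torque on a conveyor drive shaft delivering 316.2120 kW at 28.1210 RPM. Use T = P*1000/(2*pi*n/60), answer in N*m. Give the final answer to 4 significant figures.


omega = 2*pi*28.1210/60 = 2.94482 rad/s
T = 316.2120*1000 / 2.94482
T = 107400 N*m


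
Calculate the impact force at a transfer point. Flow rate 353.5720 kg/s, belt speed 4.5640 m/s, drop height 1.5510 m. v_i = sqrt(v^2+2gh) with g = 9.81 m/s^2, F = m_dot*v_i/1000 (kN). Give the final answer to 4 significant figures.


v_i = sqrt(4.5640^2 + 2*9.81*1.5510) = 7.15966 m/s
F = 353.5720 * 7.15966 / 1000
F = 2.531 kN


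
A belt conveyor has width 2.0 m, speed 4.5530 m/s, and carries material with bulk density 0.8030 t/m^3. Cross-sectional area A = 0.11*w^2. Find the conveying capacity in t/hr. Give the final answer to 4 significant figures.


A = 0.11 * 2.0^2 = 0.44 m^2
C = 0.44 * 4.5530 * 0.8030 * 3600
C = 5791 t/hr


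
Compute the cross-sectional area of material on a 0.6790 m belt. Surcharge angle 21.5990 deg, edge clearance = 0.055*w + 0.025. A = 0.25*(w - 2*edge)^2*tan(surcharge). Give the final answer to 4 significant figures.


edge = 0.055*0.6790 + 0.025 = 0.062345 m
ew = 0.6790 - 2*0.062345 = 0.55431 m
A = 0.25 * 0.55431^2 * tan(21.5990 deg)
A = 0.03041 m^2


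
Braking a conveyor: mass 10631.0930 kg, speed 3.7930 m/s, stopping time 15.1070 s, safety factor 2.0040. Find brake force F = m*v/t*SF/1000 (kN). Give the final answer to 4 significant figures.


F = 10631.0930 * 3.7930 / 15.1070 * 2.0040 / 1000
F = 5.349 kN


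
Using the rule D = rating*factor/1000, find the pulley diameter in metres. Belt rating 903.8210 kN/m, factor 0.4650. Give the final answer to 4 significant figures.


D = 903.8210 * 0.4650 / 1000
D = 0.4203 m


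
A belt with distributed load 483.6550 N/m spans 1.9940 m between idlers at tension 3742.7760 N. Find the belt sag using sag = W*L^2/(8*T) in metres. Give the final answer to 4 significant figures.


sag = 483.6550 * 1.9940^2 / (8 * 3742.7760)
sag = 0.06422 m


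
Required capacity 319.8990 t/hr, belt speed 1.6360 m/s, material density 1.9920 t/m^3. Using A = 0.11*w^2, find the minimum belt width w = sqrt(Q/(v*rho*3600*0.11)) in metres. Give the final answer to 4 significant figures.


A_req = 319.8990 / (1.6360 * 1.9920 * 3600) = 0.027267 m^2
w = sqrt(0.027267 / 0.11)
w = 0.4979 m


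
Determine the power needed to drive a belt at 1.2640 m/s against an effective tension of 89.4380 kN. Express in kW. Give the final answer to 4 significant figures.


P = Te * v = 89.4380 * 1.2640
P = 113.0 kW


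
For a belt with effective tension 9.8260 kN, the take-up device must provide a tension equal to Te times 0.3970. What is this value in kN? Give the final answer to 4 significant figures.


T_tu = 9.8260 * 0.3970
T_tu = 3.901 kN


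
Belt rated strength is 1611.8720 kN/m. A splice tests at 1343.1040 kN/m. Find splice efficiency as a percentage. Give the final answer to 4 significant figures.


Eff = 1343.1040 / 1611.8720 * 100
Eff = 83.33 %


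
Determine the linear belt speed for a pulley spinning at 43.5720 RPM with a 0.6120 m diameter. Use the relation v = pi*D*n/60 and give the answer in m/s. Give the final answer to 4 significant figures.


v = pi * 0.6120 * 43.5720 / 60
v = 1.396 m/s


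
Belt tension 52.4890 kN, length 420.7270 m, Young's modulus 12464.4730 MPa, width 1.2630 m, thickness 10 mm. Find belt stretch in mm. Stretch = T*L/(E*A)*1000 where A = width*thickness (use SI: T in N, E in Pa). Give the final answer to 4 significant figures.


A = 1.2630 * 0.01 = 0.01263 m^2
Stretch = 52.4890*1000 * 420.7270 / (12464.4730e6 * 0.01263) * 1000
Stretch = 140.3 mm


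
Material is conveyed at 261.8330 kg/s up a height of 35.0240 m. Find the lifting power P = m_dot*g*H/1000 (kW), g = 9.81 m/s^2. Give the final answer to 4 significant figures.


P = 261.8330 * 9.81 * 35.0240 / 1000
P = 89.96 kW


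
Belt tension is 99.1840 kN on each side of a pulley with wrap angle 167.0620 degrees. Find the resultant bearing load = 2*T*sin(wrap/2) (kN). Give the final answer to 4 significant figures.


F = 2 * 99.1840 * sin(167.0620/2 deg)
F = 197.1 kN


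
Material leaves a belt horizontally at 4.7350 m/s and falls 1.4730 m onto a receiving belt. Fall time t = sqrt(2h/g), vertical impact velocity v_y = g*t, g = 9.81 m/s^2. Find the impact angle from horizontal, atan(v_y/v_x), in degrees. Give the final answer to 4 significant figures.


t = sqrt(2*1.4730/9.81) = 0.548002 s
v_y = 9.81 * 0.548002 = 5.3759 m/s
angle = atan(5.3759 / 4.7350) = 48.63 deg


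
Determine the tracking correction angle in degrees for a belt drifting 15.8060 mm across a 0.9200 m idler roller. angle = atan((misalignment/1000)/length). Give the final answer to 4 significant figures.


misalign_m = 15.8060 / 1000 = 0.015806 m
angle = atan(0.015806 / 0.9200)
angle = 0.9843 deg


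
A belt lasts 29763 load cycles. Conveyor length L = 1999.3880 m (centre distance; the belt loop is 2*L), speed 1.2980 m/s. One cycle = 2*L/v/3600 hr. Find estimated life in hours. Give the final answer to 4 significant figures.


cycle_time = 2 * 1999.3880 / 1.2980 / 3600 = 0.855756 hr
life = 29763 * 0.855756 = 25470 hours


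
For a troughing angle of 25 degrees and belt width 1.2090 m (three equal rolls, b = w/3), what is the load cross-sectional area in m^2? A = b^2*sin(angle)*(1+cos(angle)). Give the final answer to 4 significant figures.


b = 1.2090/3 = 0.403 m
A = 0.403^2 * sin(25 deg) * (1 + cos(25 deg))
A = 0.1308 m^2


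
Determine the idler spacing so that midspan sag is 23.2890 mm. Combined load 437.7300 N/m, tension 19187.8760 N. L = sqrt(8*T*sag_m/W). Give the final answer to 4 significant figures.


sag = 23.2890/1000 = 0.023289 m
L = sqrt(8 * 19187.8760 * 0.023289 / 437.7300)
L = 2.858 m


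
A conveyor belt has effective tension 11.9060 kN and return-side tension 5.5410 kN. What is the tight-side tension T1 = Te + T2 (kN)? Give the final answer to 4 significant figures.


T1 = Te + T2 = 11.9060 + 5.5410
T1 = 17.45 kN


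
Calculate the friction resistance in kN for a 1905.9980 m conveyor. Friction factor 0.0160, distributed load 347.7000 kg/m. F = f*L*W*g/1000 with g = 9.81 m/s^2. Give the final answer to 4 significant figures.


F = 0.0160 * 1905.9980 * 347.7000 * 9.81 / 1000
F = 104.0 kN


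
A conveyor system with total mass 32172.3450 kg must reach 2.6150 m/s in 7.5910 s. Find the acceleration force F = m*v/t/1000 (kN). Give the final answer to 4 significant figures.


F = 32172.3450 * 2.6150 / 7.5910 / 1000
F = 11.08 kN


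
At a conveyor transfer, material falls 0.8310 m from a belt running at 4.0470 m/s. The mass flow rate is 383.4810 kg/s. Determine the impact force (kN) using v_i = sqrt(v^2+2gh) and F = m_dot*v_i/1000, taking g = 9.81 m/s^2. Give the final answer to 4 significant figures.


v_i = sqrt(4.0470^2 + 2*9.81*0.8310) = 5.71685 m/s
F = 383.4810 * 5.71685 / 1000
F = 2.192 kN


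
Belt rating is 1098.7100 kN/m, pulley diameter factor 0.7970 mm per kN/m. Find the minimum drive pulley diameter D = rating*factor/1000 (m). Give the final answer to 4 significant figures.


D = 1098.7100 * 0.7970 / 1000
D = 0.8757 m


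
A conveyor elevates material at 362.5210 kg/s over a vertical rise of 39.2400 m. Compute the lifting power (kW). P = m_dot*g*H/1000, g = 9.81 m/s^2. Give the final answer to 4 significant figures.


P = 362.5210 * 9.81 * 39.2400 / 1000
P = 139.6 kW


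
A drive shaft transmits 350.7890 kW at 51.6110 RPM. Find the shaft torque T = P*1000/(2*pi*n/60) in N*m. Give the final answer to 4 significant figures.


omega = 2*pi*51.6110/60 = 5.40469 rad/s
T = 350.7890*1000 / 5.40469
T = 64900 N*m


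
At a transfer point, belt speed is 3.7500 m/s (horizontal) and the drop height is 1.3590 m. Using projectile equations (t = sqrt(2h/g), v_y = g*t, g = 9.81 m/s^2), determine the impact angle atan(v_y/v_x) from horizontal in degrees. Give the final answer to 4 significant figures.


t = sqrt(2*1.3590/9.81) = 0.526369 s
v_y = 9.81 * 0.526369 = 5.16368 m/s
angle = atan(5.16368 / 3.7500) = 54.01 deg


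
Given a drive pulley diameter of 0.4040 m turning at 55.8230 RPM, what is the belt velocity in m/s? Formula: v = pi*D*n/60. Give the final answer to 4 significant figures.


v = pi * 0.4040 * 55.8230 / 60
v = 1.181 m/s


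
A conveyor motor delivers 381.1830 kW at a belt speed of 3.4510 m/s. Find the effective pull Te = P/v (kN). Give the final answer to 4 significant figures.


Te = P / v = 381.1830 / 3.4510
Te = 110.5 kN


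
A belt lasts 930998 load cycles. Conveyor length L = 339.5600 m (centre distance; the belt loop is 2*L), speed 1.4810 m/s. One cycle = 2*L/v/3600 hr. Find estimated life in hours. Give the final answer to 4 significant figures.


cycle_time = 2 * 339.5600 / 1.4810 / 3600 = 0.127376 hr
life = 930998 * 0.127376 = 118600 hours


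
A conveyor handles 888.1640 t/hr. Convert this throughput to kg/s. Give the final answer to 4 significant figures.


m_dot = 888.1640 * 1000 / 3600
m_dot = 246.7 kg/s


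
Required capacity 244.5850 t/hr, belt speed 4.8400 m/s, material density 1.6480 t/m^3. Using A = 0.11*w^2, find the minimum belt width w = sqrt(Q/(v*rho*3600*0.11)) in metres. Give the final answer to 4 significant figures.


A_req = 244.5850 / (4.8400 * 1.6480 * 3600) = 0.00851775 m^2
w = sqrt(0.00851775 / 0.11)
w = 0.2783 m


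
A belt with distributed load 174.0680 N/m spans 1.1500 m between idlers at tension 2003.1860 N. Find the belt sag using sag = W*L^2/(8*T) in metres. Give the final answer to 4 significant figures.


sag = 174.0680 * 1.1500^2 / (8 * 2003.1860)
sag = 0.01436 m


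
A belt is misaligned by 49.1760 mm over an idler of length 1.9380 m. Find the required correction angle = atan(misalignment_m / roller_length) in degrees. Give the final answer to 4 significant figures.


misalign_m = 49.1760 / 1000 = 0.049176 m
angle = atan(0.049176 / 1.9380)
angle = 1.454 deg


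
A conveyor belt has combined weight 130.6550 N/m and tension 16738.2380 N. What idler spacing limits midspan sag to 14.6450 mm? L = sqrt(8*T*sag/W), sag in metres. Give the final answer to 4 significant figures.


sag = 14.6450/1000 = 0.014645 m
L = sqrt(8 * 16738.2380 * 0.014645 / 130.6550)
L = 3.874 m


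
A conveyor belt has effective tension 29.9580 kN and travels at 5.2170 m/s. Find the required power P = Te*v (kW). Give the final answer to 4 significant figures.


P = Te * v = 29.9580 * 5.2170
P = 156.3 kW


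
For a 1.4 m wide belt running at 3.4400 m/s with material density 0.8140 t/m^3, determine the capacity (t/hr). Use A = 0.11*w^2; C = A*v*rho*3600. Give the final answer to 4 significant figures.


A = 0.11 * 1.4^2 = 0.2156 m^2
C = 0.2156 * 3.4400 * 0.8140 * 3600
C = 2173 t/hr


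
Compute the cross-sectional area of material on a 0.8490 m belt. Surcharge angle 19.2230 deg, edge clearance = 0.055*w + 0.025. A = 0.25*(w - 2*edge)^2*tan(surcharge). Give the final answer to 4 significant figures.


edge = 0.055*0.8490 + 0.025 = 0.071695 m
ew = 0.8490 - 2*0.071695 = 0.70561 m
A = 0.25 * 0.70561^2 * tan(19.2230 deg)
A = 0.04340 m^2


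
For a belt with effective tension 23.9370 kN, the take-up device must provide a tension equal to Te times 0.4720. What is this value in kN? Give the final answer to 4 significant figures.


T_tu = 23.9370 * 0.4720
T_tu = 11.30 kN


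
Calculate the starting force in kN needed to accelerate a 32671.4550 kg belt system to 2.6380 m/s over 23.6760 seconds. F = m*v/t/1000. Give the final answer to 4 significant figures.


F = 32671.4550 * 2.6380 / 23.6760 / 1000
F = 3.640 kN


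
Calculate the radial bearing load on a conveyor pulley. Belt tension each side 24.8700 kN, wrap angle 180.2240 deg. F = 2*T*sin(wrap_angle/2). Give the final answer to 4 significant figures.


F = 2 * 24.8700 * sin(180.2240/2 deg)
F = 49.74 kN


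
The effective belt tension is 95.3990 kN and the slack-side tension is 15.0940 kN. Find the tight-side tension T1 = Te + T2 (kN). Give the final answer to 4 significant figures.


T1 = Te + T2 = 95.3990 + 15.0940
T1 = 110.5 kN


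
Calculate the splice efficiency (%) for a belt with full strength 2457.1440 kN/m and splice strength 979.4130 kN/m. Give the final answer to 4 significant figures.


Eff = 979.4130 / 2457.1440 * 100
Eff = 39.86 %


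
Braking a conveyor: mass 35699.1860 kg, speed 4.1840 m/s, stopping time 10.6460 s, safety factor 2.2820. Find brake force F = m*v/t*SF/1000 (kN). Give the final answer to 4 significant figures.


F = 35699.1860 * 4.1840 / 10.6460 * 2.2820 / 1000
F = 32.02 kN


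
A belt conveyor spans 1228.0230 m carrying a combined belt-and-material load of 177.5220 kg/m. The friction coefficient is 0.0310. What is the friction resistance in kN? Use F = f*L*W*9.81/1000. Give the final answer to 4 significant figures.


F = 0.0310 * 1228.0230 * 177.5220 * 9.81 / 1000
F = 66.30 kN


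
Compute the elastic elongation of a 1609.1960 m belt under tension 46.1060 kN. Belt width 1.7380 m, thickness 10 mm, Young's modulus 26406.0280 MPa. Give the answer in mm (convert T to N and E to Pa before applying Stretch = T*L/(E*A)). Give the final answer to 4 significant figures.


A = 1.7380 * 0.01 = 0.01738 m^2
Stretch = 46.1060*1000 * 1609.1960 / (26406.0280e6 * 0.01738) * 1000
Stretch = 161.7 mm


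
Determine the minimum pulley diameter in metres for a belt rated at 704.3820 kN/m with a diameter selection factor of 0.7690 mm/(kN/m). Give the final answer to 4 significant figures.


D = 704.3820 * 0.7690 / 1000
D = 0.5417 m


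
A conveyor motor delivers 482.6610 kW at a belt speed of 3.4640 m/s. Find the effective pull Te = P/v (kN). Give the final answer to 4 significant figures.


Te = P / v = 482.6610 / 3.4640
Te = 139.3 kN


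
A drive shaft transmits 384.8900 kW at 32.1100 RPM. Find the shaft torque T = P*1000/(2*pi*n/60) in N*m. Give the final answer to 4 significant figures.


omega = 2*pi*32.1100/60 = 3.36255 rad/s
T = 384.8900*1000 / 3.36255
T = 114500 N*m


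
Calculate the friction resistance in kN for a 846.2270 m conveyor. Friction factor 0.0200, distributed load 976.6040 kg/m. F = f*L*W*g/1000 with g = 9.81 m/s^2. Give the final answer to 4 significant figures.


F = 0.0200 * 846.2270 * 976.6040 * 9.81 / 1000
F = 162.1 kN


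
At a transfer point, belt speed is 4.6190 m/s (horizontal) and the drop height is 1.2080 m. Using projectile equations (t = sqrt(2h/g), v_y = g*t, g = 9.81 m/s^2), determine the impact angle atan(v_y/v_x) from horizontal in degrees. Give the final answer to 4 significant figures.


t = sqrt(2*1.2080/9.81) = 0.496265 s
v_y = 9.81 * 0.496265 = 4.86836 m/s
angle = atan(4.86836 / 4.6190) = 46.51 deg


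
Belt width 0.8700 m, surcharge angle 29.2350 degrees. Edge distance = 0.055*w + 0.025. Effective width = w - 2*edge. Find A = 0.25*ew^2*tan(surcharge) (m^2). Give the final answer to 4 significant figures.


edge = 0.055*0.8700 + 0.025 = 0.07285 m
ew = 0.8700 - 2*0.07285 = 0.7243 m
A = 0.25 * 0.7243^2 * tan(29.2350 deg)
A = 0.07340 m^2


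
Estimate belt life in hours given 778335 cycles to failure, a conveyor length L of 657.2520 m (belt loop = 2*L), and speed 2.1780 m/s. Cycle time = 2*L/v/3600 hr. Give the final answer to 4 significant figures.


cycle_time = 2 * 657.2520 / 2.1780 / 3600 = 0.167649 hr
life = 778335 * 0.167649 = 130500 hours


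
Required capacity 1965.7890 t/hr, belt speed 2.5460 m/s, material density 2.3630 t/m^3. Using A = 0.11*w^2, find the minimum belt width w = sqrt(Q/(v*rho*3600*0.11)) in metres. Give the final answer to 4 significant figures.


A_req = 1965.7890 / (2.5460 * 2.3630 * 3600) = 0.0907637 m^2
w = sqrt(0.0907637 / 0.11)
w = 0.9084 m


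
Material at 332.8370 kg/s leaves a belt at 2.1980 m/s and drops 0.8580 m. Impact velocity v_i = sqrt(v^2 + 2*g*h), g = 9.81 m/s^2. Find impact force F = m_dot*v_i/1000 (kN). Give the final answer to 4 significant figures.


v_i = sqrt(2.1980^2 + 2*9.81*0.8580) = 4.65459 m/s
F = 332.8370 * 4.65459 / 1000
F = 1.549 kN


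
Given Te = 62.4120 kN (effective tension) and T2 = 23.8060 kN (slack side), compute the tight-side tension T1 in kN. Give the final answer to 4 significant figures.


T1 = Te + T2 = 62.4120 + 23.8060
T1 = 86.22 kN


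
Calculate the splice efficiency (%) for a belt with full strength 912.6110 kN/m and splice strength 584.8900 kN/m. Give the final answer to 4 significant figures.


Eff = 584.8900 / 912.6110 * 100
Eff = 64.09 %


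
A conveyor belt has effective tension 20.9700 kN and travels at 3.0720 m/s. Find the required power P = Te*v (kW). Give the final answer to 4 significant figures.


P = Te * v = 20.9700 * 3.0720
P = 64.42 kW


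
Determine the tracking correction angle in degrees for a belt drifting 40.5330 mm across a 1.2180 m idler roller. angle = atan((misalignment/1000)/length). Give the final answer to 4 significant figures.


misalign_m = 40.5330 / 1000 = 0.040533 m
angle = atan(0.040533 / 1.2180)
angle = 1.906 deg


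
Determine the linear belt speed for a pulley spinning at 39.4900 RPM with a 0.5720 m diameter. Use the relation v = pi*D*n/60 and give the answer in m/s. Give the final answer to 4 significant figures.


v = pi * 0.5720 * 39.4900 / 60
v = 1.183 m/s


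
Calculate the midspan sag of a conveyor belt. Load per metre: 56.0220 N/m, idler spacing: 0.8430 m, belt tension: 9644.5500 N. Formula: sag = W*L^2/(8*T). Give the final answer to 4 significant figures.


sag = 56.0220 * 0.8430^2 / (8 * 9644.5500)
sag = 0.0005160 m


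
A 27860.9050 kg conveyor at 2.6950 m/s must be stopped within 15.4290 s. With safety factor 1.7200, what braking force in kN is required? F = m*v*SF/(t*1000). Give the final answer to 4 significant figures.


F = 27860.9050 * 2.6950 / 15.4290 * 1.7200 / 1000
F = 8.370 kN


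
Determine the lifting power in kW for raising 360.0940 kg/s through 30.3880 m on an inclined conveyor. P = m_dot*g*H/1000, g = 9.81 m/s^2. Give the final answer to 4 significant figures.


P = 360.0940 * 9.81 * 30.3880 / 1000
P = 107.3 kW


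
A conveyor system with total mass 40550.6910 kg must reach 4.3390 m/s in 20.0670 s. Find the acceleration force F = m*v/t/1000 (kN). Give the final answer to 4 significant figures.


F = 40550.6910 * 4.3390 / 20.0670 / 1000
F = 8.768 kN


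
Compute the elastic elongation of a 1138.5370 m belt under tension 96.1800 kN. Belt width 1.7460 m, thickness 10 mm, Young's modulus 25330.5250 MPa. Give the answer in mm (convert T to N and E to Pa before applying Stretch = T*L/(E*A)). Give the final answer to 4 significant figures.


A = 1.7460 * 0.01 = 0.01746 m^2
Stretch = 96.1800*1000 * 1138.5370 / (25330.5250e6 * 0.01746) * 1000
Stretch = 247.6 mm


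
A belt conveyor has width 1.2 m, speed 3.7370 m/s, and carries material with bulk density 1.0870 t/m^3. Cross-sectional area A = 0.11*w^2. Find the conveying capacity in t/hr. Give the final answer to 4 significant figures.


A = 0.11 * 1.2^2 = 0.1584 m^2
C = 0.1584 * 3.7370 * 1.0870 * 3600
C = 2316 t/hr


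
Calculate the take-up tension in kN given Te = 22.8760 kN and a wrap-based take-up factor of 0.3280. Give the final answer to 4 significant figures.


T_tu = 22.8760 * 0.3280
T_tu = 7.503 kN


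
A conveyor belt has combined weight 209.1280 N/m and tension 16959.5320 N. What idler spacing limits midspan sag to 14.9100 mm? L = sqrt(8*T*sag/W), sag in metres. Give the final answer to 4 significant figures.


sag = 14.9100/1000 = 0.014910 m
L = sqrt(8 * 16959.5320 * 0.014910 / 209.1280)
L = 3.110 m


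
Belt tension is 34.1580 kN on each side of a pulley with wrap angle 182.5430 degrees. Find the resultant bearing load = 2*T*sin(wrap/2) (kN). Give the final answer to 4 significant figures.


F = 2 * 34.1580 * sin(182.5430/2 deg)
F = 68.30 kN


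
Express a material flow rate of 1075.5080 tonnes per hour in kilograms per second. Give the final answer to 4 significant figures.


m_dot = 1075.5080 * 1000 / 3600
m_dot = 298.8 kg/s


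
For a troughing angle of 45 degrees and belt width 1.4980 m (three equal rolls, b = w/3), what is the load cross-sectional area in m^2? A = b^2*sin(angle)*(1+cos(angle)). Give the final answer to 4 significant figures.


b = 1.4980/3 = 0.499333 m
A = 0.499333^2 * sin(45 deg) * (1 + cos(45 deg))
A = 0.3010 m^2


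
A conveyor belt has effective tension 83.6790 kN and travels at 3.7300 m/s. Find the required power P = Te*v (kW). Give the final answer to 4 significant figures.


P = Te * v = 83.6790 * 3.7300
P = 312.1 kW


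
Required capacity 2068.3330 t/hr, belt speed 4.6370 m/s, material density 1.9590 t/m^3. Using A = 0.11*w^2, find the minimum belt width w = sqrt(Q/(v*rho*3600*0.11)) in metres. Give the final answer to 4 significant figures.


A_req = 2068.3330 / (4.6370 * 1.9590 * 3600) = 0.0632479 m^2
w = sqrt(0.0632479 / 0.11)
w = 0.7583 m


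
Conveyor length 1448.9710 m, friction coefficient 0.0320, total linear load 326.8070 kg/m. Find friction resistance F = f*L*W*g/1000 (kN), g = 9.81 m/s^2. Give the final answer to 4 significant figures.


F = 0.0320 * 1448.9710 * 326.8070 * 9.81 / 1000
F = 148.7 kN


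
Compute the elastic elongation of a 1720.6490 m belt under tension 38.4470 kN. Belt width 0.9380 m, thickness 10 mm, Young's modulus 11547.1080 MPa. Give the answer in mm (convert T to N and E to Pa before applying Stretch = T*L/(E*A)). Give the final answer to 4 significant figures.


A = 0.9380 * 0.01 = 0.00938 m^2
Stretch = 38.4470*1000 * 1720.6490 / (11547.1080e6 * 0.00938) * 1000
Stretch = 610.8 mm


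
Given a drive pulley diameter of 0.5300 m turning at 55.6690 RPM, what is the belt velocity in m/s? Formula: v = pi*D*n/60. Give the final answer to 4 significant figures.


v = pi * 0.5300 * 55.6690 / 60
v = 1.545 m/s


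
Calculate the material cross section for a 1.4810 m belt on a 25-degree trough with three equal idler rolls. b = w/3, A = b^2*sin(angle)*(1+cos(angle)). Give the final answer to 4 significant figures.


b = 1.4810/3 = 0.493667 m
A = 0.493667^2 * sin(25 deg) * (1 + cos(25 deg))
A = 0.1963 m^2


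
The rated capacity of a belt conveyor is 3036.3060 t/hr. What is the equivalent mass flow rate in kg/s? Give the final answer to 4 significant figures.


m_dot = 3036.3060 * 1000 / 3600
m_dot = 843.4 kg/s


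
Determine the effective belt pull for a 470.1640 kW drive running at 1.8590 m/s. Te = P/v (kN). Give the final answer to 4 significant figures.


Te = P / v = 470.1640 / 1.8590
Te = 252.9 kN


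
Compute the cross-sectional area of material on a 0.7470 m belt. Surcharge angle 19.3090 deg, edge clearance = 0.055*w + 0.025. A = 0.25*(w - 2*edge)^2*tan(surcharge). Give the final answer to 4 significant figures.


edge = 0.055*0.7470 + 0.025 = 0.066085 m
ew = 0.7470 - 2*0.066085 = 0.61483 m
A = 0.25 * 0.61483^2 * tan(19.3090 deg)
A = 0.03311 m^2


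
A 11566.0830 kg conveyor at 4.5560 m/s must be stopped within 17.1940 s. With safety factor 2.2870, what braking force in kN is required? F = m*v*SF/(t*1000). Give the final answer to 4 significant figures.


F = 11566.0830 * 4.5560 / 17.1940 * 2.2870 / 1000
F = 7.009 kN


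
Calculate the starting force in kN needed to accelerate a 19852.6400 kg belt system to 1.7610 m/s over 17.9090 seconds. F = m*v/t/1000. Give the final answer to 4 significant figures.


F = 19852.6400 * 1.7610 / 17.9090 / 1000
F = 1.952 kN


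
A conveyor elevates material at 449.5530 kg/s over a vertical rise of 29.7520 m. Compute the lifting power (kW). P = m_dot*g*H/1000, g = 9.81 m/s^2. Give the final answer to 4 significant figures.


P = 449.5530 * 9.81 * 29.7520 / 1000
P = 131.2 kW


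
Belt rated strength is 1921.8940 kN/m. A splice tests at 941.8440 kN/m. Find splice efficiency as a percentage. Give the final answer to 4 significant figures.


Eff = 941.8440 / 1921.8940 * 100
Eff = 49.01 %


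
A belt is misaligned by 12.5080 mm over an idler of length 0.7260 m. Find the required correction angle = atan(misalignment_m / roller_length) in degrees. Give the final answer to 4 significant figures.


misalign_m = 12.5080 / 1000 = 0.012508 m
angle = atan(0.012508 / 0.7260)
angle = 0.9870 deg


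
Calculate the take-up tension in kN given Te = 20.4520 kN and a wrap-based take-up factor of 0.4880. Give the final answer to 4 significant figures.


T_tu = 20.4520 * 0.4880
T_tu = 9.981 kN


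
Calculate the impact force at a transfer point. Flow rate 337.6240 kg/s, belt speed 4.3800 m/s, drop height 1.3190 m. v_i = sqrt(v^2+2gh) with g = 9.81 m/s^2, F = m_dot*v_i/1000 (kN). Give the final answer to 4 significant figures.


v_i = sqrt(4.3800^2 + 2*9.81*1.3190) = 6.71291 m/s
F = 337.6240 * 6.71291 / 1000
F = 2.266 kN


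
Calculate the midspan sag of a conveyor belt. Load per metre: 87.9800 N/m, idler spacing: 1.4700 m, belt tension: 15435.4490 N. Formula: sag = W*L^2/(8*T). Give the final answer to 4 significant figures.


sag = 87.9800 * 1.4700^2 / (8 * 15435.4490)
sag = 0.001540 m


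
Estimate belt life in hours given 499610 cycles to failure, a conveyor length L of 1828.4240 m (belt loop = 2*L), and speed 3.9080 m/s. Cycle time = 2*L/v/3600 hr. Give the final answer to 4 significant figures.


cycle_time = 2 * 1828.4240 / 3.9080 / 3600 = 0.259926 hr
life = 499610 * 0.259926 = 129900 hours


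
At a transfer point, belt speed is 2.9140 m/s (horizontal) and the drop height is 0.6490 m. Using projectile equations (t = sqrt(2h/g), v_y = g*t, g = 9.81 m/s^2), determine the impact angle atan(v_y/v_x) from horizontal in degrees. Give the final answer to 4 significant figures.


t = sqrt(2*0.6490/9.81) = 0.36375 s
v_y = 9.81 * 0.36375 = 3.56839 m/s
angle = atan(3.56839 / 2.9140) = 50.76 deg


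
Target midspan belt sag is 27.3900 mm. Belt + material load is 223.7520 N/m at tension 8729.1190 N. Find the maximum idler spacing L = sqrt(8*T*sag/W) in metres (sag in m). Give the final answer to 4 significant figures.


sag = 27.3900/1000 = 0.027390 m
L = sqrt(8 * 8729.1190 * 0.027390 / 223.7520)
L = 2.924 m


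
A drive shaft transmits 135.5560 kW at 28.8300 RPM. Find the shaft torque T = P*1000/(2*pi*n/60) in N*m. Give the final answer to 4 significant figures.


omega = 2*pi*28.8300/60 = 3.01907 rad/s
T = 135.5560*1000 / 3.01907
T = 44900 N*m


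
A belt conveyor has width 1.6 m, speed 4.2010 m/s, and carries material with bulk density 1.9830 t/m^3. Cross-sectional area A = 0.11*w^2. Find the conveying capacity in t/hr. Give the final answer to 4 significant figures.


A = 0.11 * 1.6^2 = 0.2816 m^2
C = 0.2816 * 4.2010 * 1.9830 * 3600
C = 8445 t/hr


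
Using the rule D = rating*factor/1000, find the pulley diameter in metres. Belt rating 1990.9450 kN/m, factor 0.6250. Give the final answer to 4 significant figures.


D = 1990.9450 * 0.6250 / 1000
D = 1.244 m


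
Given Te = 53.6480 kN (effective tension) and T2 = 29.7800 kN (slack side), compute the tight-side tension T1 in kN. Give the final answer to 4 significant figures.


T1 = Te + T2 = 53.6480 + 29.7800
T1 = 83.43 kN


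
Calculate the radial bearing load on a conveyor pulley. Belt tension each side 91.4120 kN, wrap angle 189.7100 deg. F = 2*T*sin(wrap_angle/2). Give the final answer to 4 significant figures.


F = 2 * 91.4120 * sin(189.7100/2 deg)
F = 182.2 kN


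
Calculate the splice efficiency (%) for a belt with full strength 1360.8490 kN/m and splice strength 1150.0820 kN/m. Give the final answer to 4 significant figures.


Eff = 1150.0820 / 1360.8490 * 100
Eff = 84.51 %


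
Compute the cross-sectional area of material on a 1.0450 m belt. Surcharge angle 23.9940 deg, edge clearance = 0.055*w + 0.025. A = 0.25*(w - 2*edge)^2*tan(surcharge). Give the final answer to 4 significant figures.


edge = 0.055*1.0450 + 0.025 = 0.082475 m
ew = 1.0450 - 2*0.082475 = 0.88005 m
A = 0.25 * 0.88005^2 * tan(23.9940 deg)
A = 0.08618 m^2


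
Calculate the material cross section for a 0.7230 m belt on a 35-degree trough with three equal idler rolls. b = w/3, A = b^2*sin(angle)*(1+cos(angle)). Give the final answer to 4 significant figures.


b = 0.7230/3 = 0.241 m
A = 0.241^2 * sin(35 deg) * (1 + cos(35 deg))
A = 0.06060 m^2


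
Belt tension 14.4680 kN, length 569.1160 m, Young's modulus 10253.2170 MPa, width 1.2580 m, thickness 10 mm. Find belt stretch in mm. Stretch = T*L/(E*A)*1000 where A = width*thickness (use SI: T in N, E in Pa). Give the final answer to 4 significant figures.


A = 1.2580 * 0.01 = 0.01258 m^2
Stretch = 14.4680*1000 * 569.1160 / (10253.2170e6 * 0.01258) * 1000
Stretch = 63.84 mm


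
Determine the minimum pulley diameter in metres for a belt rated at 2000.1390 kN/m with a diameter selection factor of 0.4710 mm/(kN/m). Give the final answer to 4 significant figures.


D = 2000.1390 * 0.4710 / 1000
D = 0.9421 m


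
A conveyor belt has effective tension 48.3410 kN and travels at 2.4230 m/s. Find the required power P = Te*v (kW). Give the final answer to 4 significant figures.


P = Te * v = 48.3410 * 2.4230
P = 117.1 kW


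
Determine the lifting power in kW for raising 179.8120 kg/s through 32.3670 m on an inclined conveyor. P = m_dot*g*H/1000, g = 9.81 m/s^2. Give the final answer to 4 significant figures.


P = 179.8120 * 9.81 * 32.3670 / 1000
P = 57.09 kW


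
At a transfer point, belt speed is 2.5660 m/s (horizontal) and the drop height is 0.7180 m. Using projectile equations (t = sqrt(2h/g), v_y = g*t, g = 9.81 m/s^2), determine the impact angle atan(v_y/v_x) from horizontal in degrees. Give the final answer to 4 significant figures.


t = sqrt(2*0.7180/9.81) = 0.382598 s
v_y = 9.81 * 0.382598 = 3.75329 m/s
angle = atan(3.75329 / 2.5660) = 55.64 deg


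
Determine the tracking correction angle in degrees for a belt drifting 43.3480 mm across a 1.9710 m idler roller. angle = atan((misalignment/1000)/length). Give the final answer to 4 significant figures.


misalign_m = 43.3480 / 1000 = 0.043348 m
angle = atan(0.043348 / 1.9710)
angle = 1.260 deg


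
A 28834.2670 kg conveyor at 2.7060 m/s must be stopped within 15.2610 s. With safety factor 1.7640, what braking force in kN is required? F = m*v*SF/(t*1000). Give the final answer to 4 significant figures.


F = 28834.2670 * 2.7060 / 15.2610 * 1.7640 / 1000
F = 9.019 kN


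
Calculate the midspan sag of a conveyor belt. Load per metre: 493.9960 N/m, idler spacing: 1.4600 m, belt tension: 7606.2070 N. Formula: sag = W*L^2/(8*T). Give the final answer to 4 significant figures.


sag = 493.9960 * 1.4600^2 / (8 * 7606.2070)
sag = 0.01730 m


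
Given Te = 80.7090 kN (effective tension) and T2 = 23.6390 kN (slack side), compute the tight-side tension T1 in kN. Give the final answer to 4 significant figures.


T1 = Te + T2 = 80.7090 + 23.6390
T1 = 104.3 kN


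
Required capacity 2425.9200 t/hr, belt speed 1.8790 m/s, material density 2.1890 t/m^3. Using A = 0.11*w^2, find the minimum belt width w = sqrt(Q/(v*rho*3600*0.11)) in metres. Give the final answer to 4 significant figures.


A_req = 2425.9200 / (1.8790 * 2.1890 * 3600) = 0.163833 m^2
w = sqrt(0.163833 / 0.11)
w = 1.220 m


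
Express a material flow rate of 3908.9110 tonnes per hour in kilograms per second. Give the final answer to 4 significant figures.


m_dot = 3908.9110 * 1000 / 3600
m_dot = 1086 kg/s


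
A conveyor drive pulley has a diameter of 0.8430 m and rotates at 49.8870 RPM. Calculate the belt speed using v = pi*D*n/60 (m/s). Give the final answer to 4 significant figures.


v = pi * 0.8430 * 49.8870 / 60
v = 2.202 m/s


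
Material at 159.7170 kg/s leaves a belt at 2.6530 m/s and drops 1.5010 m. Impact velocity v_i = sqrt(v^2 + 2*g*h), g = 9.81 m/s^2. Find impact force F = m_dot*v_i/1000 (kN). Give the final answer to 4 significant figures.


v_i = sqrt(2.6530^2 + 2*9.81*1.5010) = 6.04053 m/s
F = 159.7170 * 6.04053 / 1000
F = 0.9648 kN


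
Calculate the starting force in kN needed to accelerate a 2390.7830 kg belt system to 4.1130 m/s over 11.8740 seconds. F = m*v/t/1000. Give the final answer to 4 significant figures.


F = 2390.7830 * 4.1130 / 11.8740 / 1000
F = 0.8281 kN


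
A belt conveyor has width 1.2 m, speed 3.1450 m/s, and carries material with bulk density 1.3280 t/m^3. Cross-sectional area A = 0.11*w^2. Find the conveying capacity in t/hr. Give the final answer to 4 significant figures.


A = 0.11 * 1.2^2 = 0.1584 m^2
C = 0.1584 * 3.1450 * 1.3280 * 3600
C = 2382 t/hr


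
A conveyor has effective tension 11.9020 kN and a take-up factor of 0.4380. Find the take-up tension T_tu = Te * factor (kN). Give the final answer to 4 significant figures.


T_tu = 11.9020 * 0.4380
T_tu = 5.213 kN


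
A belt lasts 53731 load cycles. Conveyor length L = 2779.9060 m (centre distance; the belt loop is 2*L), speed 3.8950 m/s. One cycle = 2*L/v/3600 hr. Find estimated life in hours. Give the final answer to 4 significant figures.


cycle_time = 2 * 2779.9060 / 3.8950 / 3600 = 0.396506 hr
life = 53731 * 0.396506 = 21300 hours


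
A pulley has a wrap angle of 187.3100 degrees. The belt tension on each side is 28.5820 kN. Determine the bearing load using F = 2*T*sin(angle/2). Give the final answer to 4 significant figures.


F = 2 * 28.5820 * sin(187.3100/2 deg)
F = 57.05 kN


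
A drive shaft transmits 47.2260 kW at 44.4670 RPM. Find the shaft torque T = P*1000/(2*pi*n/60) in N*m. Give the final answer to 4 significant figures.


omega = 2*pi*44.4670/60 = 4.65657 rad/s
T = 47.2260*1000 / 4.65657
T = 10140 N*m


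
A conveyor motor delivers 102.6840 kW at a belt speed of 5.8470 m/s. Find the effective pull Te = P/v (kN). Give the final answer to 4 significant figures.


Te = P / v = 102.6840 / 5.8470
Te = 17.56 kN


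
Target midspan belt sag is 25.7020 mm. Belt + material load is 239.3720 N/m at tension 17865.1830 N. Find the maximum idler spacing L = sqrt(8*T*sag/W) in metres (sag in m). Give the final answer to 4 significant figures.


sag = 25.7020/1000 = 0.025702 m
L = sqrt(8 * 17865.1830 * 0.025702 / 239.3720)
L = 3.917 m


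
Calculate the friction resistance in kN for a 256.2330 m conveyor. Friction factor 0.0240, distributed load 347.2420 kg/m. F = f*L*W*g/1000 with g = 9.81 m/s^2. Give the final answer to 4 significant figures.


F = 0.0240 * 256.2330 * 347.2420 * 9.81 / 1000
F = 20.95 kN


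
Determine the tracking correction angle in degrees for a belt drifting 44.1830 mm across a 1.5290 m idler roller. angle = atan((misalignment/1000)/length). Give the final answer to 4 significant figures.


misalign_m = 44.1830 / 1000 = 0.044183 m
angle = atan(0.044183 / 1.5290)
angle = 1.655 deg


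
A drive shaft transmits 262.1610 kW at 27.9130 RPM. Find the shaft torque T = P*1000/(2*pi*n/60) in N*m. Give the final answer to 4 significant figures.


omega = 2*pi*27.9130/60 = 2.92304 rad/s
T = 262.1610*1000 / 2.92304
T = 89690 N*m


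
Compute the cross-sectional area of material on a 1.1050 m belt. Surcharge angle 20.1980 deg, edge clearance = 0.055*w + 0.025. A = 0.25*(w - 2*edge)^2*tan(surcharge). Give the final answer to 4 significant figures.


edge = 0.055*1.1050 + 0.025 = 0.085775 m
ew = 1.1050 - 2*0.085775 = 0.93345 m
A = 0.25 * 0.93345^2 * tan(20.1980 deg)
A = 0.08014 m^2


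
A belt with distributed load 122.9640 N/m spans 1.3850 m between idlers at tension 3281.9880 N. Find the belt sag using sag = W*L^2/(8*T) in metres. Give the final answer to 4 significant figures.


sag = 122.9640 * 1.3850^2 / (8 * 3281.9880)
sag = 0.008984 m


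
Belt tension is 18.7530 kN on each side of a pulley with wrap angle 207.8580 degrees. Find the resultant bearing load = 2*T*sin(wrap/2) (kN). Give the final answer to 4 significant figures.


F = 2 * 18.7530 * sin(207.8580/2 deg)
F = 36.40 kN


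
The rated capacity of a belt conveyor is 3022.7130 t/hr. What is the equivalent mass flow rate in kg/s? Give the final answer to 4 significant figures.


m_dot = 3022.7130 * 1000 / 3600
m_dot = 839.6 kg/s


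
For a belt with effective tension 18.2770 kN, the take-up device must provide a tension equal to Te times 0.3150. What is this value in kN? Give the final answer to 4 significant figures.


T_tu = 18.2770 * 0.3150
T_tu = 5.757 kN


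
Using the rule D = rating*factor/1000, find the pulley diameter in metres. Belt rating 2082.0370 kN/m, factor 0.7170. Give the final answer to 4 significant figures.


D = 2082.0370 * 0.7170 / 1000
D = 1.493 m


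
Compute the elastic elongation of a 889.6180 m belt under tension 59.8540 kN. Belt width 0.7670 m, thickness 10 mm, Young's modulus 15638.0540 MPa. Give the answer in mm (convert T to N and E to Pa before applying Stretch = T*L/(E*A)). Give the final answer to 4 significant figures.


A = 0.7670 * 0.01 = 0.00767 m^2
Stretch = 59.8540*1000 * 889.6180 / (15638.0540e6 * 0.00767) * 1000
Stretch = 443.9 mm


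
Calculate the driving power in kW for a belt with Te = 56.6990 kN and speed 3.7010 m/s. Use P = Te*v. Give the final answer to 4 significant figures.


P = Te * v = 56.6990 * 3.7010
P = 209.8 kW


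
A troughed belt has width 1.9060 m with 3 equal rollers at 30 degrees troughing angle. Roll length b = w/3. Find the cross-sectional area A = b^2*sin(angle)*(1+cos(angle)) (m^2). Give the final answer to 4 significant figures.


b = 1.9060/3 = 0.635333 m
A = 0.635333^2 * sin(30 deg) * (1 + cos(30 deg))
A = 0.3766 m^2


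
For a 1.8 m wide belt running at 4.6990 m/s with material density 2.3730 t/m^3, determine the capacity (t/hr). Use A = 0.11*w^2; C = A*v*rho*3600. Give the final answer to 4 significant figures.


A = 0.11 * 1.8^2 = 0.3564 m^2
C = 0.3564 * 4.6990 * 2.3730 * 3600
C = 14310 t/hr


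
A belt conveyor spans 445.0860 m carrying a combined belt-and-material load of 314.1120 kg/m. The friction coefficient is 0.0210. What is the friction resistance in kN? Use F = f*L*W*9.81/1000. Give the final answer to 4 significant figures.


F = 0.0210 * 445.0860 * 314.1120 * 9.81 / 1000
F = 28.80 kN


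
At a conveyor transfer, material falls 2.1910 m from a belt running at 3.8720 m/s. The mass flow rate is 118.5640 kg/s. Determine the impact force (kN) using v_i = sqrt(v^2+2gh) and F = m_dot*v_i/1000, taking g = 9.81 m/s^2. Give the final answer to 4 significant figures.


v_i = sqrt(3.8720^2 + 2*9.81*2.1910) = 7.61445 m/s
F = 118.5640 * 7.61445 / 1000
F = 0.9028 kN


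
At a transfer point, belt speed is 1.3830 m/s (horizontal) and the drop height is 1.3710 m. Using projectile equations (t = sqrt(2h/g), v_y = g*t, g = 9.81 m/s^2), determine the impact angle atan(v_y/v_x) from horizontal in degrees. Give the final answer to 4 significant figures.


t = sqrt(2*1.3710/9.81) = 0.528688 s
v_y = 9.81 * 0.528688 = 5.18643 m/s
angle = atan(5.18643 / 1.3830) = 75.07 deg


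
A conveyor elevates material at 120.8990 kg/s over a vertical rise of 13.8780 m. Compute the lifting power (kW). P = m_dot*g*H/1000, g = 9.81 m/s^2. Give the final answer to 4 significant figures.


P = 120.8990 * 9.81 * 13.8780 / 1000
P = 16.46 kW


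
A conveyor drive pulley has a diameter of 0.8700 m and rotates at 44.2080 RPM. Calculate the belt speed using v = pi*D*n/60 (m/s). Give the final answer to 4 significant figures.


v = pi * 0.8700 * 44.2080 / 60
v = 2.014 m/s
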